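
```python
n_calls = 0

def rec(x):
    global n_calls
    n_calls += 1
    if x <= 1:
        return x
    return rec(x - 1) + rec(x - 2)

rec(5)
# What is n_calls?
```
Call trace (a repeated sub-call is expanded the first time; later identical calls just restate its return value):
rec(x=5)
  rec(x=4)
    rec(x=3)
      rec(x=2)
        rec(x=1)
        -> return 1
        rec(x=0)
        -> return 0
      -> return 1
      rec(x=1)
      -> return 1
    -> return 2
    rec(x=2) -> return 1  (same call as traced above)
  -> return 3
  rec(x=3) -> return 2  (same call as traced above)
-> return 5

n_calls is incremented once per call, so count the calls in each subtree. Let C(x) = number of calls made by rec(x).
C(0) = C(1) = 1 (base case, no recursion); C(x) = 1 + C(x - 1) + C(x - 2) otherwise.
C(2) = 1 + C(1) + C(0) = 1 + 1 + 1 = 3
C(3) = 1 + C(2) + C(1) = 1 + 3 + 1 = 5
C(4) = 1 + C(3) + C(2) = 1 + 5 + 3 = 9
C(5) = 1 + C(4) + C(3) = 1 + 9 + 5 = 15
n_calls = C(5) = 15

Final answer: 15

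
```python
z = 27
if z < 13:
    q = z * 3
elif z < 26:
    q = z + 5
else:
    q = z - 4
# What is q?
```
Trace:
  z=27
  z=27, q=23

Final answer: 23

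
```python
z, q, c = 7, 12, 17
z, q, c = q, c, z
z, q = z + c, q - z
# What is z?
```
Trace:
  z=7, q=12, c=17
  z=12, q=17, c=7
  z=19, q=5, c=7

Final answer: 19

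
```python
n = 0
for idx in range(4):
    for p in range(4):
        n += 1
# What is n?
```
Trace:
  n=0
  n=1, idx=0, p=0
  n=2, idx=0, p=1
  n=3, idx=0, p=2
  n=4, idx=0, p=3
  n=5, idx=1, p=0
  n=6, idx=1, p=1
  n=7, idx=1, p=2
  n=8, idx=1, p=3
  n=9, idx=2, p=0
  n=10, idx=2, p=1
  n=11, idx=2, p=2
  n=12, idx=2, p=3
  n=13, idx=3, p=0
  n=14, idx=3, p=1
  n=15, idx=3, p=2
  n=16, idx=3, p=3

Final answer: 16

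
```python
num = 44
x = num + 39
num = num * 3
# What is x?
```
Trace:
  num=44
  num=44, x=83
  num=132, x=83

Final answer: 83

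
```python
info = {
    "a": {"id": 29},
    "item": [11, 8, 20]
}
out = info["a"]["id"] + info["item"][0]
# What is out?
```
Trace:
  info={'a': {'id': 29}, 'item': [11, 8, 20]}
  info={'a': {'id': 29}, 'item': [11, 8, 20]}, out=40

Final answer: 40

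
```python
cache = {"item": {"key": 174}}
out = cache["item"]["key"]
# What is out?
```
Trace:
  cache={'item': {'key': 174}}
  cache={'item': {'key': 174}}, out=174

Final answer: 174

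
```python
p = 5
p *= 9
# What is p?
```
Trace:
  p=5
  p=45

Final answer: 45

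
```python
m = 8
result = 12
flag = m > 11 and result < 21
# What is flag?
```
Trace:
  m=8
  m=8, result=12
  m=8, result=12, flag=False

Final answer: False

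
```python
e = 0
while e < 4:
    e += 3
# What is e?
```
Trace:
  e=0
  e=3
  e=6

Final answer: 6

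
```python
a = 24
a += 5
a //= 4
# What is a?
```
Trace:
  a=24
  a=29
  a=7

Final answer: 7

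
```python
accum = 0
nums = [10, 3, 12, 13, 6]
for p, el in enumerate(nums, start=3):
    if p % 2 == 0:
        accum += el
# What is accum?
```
Trace:
  accum=0
  accum=0, p=3, el=10
  accum=3, p=4, el=3
  accum=3, p=5, el=12
  accum=16, p=6, el=13
  accum=16, p=7, el=6

Final answer: 16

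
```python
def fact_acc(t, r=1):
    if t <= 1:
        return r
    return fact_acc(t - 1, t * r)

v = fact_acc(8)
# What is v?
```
Call trace:
fact_acc(t=8, r=1)
  fact_acc(t=7, r=8)
    fact_acc(t=6, r=56)
      fact_acc(t=5, r=336)
        fact_acc(t=4, r=1680)
          fact_acc(t=3, r=6720)
            fact_acc(t=2, r=20160)
              fact_acc(t=1, r=40320)
              -> return 40320
            -> return 40320
          -> return 40320
        -> return 40320
      -> return 40320
    -> return 40320
  -> return 40320
-> return 40320

Final answer: 40320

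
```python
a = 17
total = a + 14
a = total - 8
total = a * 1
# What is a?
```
Trace:
  a=17
  a=17, total=31
  a=23, total=31
  a=23, total=23

Final answer: 23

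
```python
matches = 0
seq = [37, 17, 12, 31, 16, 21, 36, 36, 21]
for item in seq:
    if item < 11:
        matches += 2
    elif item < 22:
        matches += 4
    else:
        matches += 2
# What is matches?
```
Trace:
  matches=0
  matches=2, item=37
  matches=6, item=17
  matches=10, item=12
  matches=12, item=31
  matches=16, item=16
  matches=20, item=21
  matches=22, item=36
  matches=24, item=36
  matches=28, item=21

Final answer: 28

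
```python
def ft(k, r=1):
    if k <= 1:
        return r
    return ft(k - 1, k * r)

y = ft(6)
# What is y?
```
Call trace:
ft(k=6, r=1)
  ft(k=5, r=6)
    ft(k=4, r=30)
      ft(k=3, r=120)
        ft(k=2, r=360)
          ft(k=1, r=720)
          -> return 720
        -> return 720
      -> return 720
    -> return 720
  -> return 720
-> return 720

Final answer: 720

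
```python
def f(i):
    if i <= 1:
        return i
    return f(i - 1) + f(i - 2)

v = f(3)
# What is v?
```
Call trace:
f(i=3)
  f(i=2)
    f(i=1)
    -> return 1
    f(i=0)
    -> return 0
  -> return 1
  f(i=1)
  -> return 1
-> return 2

Final answer: 2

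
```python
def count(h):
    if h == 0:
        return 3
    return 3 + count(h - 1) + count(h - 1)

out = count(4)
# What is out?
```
Call trace (a repeated sub-call is expanded the first time; later identical calls just restate its return value):
count(h=4)
  count(h=3)
    count(h=2)
      count(h=1)
        count(h=0)
        -> return 3
        count(h=0)
        -> return 3
      -> return 9
      count(h=1) -> return 9  (same call as traced above)
    -> return 21
    count(h=2) -> return 21  (same call as traced above)
  -> return 45
  count(h=3) -> return 45  (same call as traced above)
-> return 93

Final answer: 93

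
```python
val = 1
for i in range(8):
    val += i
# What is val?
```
Trace:
  val=1
  val=1, i=0
  val=2, i=1
  val=4, i=2
  val=7, i=3
  val=11, i=4
  val=16, i=5
  val=22, i=6
  val=29, i=7

Final answer: 29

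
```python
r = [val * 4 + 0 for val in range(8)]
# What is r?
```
Trace:
  val=0
  val=1
  val=2
  val=3
  val=4
  val=5
  val=6
  val=7
  r=[0, 4, 8, 12, 16, 20, 24, 28]

Final answer: [0, 4, 8, 12, 16, 20, 24, 28]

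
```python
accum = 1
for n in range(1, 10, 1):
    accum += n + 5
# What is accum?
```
Trace:
  accum=1
  accum=7, n=1
  accum=14, n=2
  accum=22, n=3
  accum=31, n=4
  accum=41, n=5
  accum=52, n=6
  accum=64, n=7
  accum=77, n=8
  accum=91, n=9

Final answer: 91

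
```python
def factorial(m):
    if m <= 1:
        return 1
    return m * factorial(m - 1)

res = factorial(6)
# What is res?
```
Call trace:
factorial(m=6)
  factorial(m=5)
    factorial(m=4)
      factorial(m=3)
        factorial(m=2)
          factorial(m=1)
          -> return 1
        -> return 2
      -> return 6
    -> return 24
  -> return 120
-> return 720

Final answer: 720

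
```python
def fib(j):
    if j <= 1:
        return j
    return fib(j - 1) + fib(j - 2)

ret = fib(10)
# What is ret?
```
Call trace (a repeated sub-call is expanded the first time; later identical calls just restate its return value):
fib(j=10)
  fib(j=9)
    fib(j=8)
      fib(j=7)
        fib(j=6)
          fib(j=5)
            fib(j=4)
              fib(j=3)
                fib(j=2)
                  fib(j=1)
                  -> return 1
                  fib(j=0)
                  -> return 0
                -> return 1
                fib(j=1)
                -> return 1
              -> return 2
              fib(j=2) -> return 1  (same call as traced above)
            -> return 3
            fib(j=3) -> return 2  (same call as traced above)
          -> return 5
          fib(j=4) -> return 3  (same call as traced above)
        -> return 8
        fib(j=5) -> return 5  (same call as traced above)
      -> return 13
      fib(j=6) -> return 8  (same call as traced above)
    -> return 21
    fib(j=7) -> return 13  (same call as traced above)
  -> return 34
  fib(j=8) -> return 21  (same call as traced above)
-> return 55

Final answer: 55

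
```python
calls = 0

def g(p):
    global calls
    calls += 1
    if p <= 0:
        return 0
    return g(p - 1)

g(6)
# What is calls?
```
Call trace:
g(p=6)
  g(p=5)
    g(p=4)
      g(p=3)
        g(p=2)
          g(p=1)
            g(p=0)
            -> return 0
          -> return 0
        -> return 0
      -> return 0
    -> return 0
  -> return 0
-> return 0

calls is incremented once per call. g is entered once for each p = 6, 5, 4, 3, 2, 1, 0 (the p <= 0 call returns without recursing), i.e. 6 + 1 calls.
calls = 7

Final answer: 7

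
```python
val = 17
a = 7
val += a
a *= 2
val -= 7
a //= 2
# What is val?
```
Trace:
  val=17
  val=17, a=7
  val=24, a=7
  val=24, a=14
  val=17, a=14
  val=17, a=7

Final answer: 17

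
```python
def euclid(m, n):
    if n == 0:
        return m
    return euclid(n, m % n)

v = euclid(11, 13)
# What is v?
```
Call trace:
euclid(m=11, n=13)
  euclid(m=13, n=11)
    euclid(m=11, n=2)
      euclid(m=2, n=1)
        euclid(m=1, n=0)
        -> return 1
      -> return 1
    -> return 1
  -> return 1
-> return 1

Final answer: 1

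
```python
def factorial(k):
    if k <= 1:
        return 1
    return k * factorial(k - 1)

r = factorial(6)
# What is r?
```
Call trace:
factorial(k=6)
  factorial(k=5)
    factorial(k=4)
      factorial(k=3)
        factorial(k=2)
          factorial(k=1)
          -> return 1
        -> return 2
      -> return 6
    -> return 24
  -> return 120
-> return 720

Final answer: 720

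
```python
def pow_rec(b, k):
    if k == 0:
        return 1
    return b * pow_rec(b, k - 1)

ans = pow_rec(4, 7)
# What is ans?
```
Call trace:
pow_rec(b=4, k=7)
  pow_rec(b=4, k=6)
    pow_rec(b=4, k=5)
      pow_rec(b=4, k=4)
        pow_rec(b=4, k=3)
          pow_rec(b=4, k=2)
            pow_rec(b=4, k=1)
              pow_rec(b=4, k=0)
              -> return 1
            -> return 4
          -> return 16
        -> return 64
      -> return 256
    -> return 1024
  -> return 4096
-> return 16384

Final answer: 16384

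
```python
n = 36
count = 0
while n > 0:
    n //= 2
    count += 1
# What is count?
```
Trace:
  n=36
  n=36, count=0
  n=18, count=1
  n=9, count=2
  n=4, count=3
  n=2, count=4
  n=1, count=5
  n=0, count=6

Final answer: 6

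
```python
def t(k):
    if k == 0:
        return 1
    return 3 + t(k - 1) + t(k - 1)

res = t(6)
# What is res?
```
Call trace (a repeated sub-call is expanded the first time; later identical calls just restate its return value):
t(k=6)
  t(k=5)
    t(k=4)
      t(k=3)
        t(k=2)
          t(k=1)
            t(k=0)
            -> return 1
            t(k=0)
            -> return 1
          -> return 5
          t(k=1) -> return 5  (same call as traced above)
        -> return 13
        t(k=2) -> return 13  (same call as traced above)
      -> return 29
      t(k=3) -> return 29  (same call as traced above)
    -> return 61
    t(k=4) -> return 61  (same call as traced above)
  -> return 125
  t(k=5) -> return 125  (same call as traced above)
-> return 253

Final answer: 253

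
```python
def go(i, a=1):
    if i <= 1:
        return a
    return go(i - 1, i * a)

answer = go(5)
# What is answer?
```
Call trace:
go(i=5, a=1)
  go(i=4, a=5)
    go(i=3, a=20)
      go(i=2, a=60)
        go(i=1, a=120)
        -> return 120
      -> return 120
    -> return 120
  -> return 120
-> return 120

Final answer: 120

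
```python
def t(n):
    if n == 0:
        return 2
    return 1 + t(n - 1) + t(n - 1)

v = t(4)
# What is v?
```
Call trace (a repeated sub-call is expanded the first time; later identical calls just restate its return value):
t(n=4)
  t(n=3)
    t(n=2)
      t(n=1)
        t(n=0)
        -> return 2
        t(n=0)
        -> return 2
      -> return 5
      t(n=1) -> return 5  (same call as traced above)
    -> return 11
    t(n=2) -> return 11  (same call as traced above)
  -> return 23
  t(n=3) -> return 23  (same call as traced above)
-> return 47

Final answer: 47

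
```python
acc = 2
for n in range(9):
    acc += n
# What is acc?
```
Trace:
  acc=2
  acc=2, n=0
  acc=3, n=1
  acc=5, n=2
  acc=8, n=3
  acc=12, n=4
  acc=17, n=5
  acc=23, n=6
  acc=30, n=7
  acc=38, n=8

Final answer: 38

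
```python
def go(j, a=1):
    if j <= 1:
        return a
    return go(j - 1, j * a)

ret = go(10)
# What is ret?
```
Call trace:
go(j=10, a=1)
  go(j=9, a=10)
    go(j=8, a=90)
      go(j=7, a=720)
        go(j=6, a=5040)
          go(j=5, a=30240)
            go(j=4, a=151200)
              go(j=3, a=604800)
                go(j=2, a=1814400)
                  go(j=1, a=3628800)
                  -> return 3628800
                -> return 3628800
              -> return 3628800
            -> return 3628800
          -> return 3628800
        -> return 3628800
      -> return 3628800
    -> return 3628800
  -> return 3628800
-> return 3628800

Final answer: 3628800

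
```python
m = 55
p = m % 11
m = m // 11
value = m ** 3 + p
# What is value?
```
Trace:
  m=55
  m=55, p=0
  m=5, p=0
  m=5, p=0, value=125

Final answer: 125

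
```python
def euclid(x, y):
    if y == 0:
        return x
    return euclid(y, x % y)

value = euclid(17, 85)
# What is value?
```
Call trace:
euclid(x=17, y=85)
  euclid(x=85, y=17)
    euclid(x=17, y=0)
    -> return 17
  -> return 17
-> return 17

Final answer: 17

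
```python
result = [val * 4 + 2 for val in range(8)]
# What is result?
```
Trace:
  val=0
  val=1
  val=2
  val=3
  val=4
  val=5
  val=6
  val=7
  result=[2, 6, 10, 14, 18, 22, 26, 30]

Final answer: [2, 6, 10, 14, 18, 22, 26, 30]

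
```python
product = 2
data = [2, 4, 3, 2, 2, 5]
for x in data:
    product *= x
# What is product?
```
Trace:
  product=2
  product=4, x=2
  product=16, x=4
  product=48, x=3
  product=96, x=2
  product=192, x=2
  product=960, x=5

Final answer: 960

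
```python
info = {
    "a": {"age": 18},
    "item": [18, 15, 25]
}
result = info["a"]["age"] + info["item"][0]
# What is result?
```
Trace:
  info={'a': {'age': 18}, 'item': [18, 15, 25]}
  info={'a': {'age': 18}, 'item': [18, 15, 25]}, result=36

Final answer: 36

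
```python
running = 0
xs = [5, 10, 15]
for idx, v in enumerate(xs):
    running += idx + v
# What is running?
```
Trace:
  running=0
  running=5, idx=0, v=5
  running=16, idx=1, v=10
  running=33, idx=2, v=15

Final answer: 33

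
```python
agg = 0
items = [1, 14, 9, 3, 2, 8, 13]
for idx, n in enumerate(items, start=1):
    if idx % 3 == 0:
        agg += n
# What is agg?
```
Trace:
  agg=0
  agg=0, idx=1, n=1
  agg=0, idx=2, n=14
  agg=9, idx=3, n=9
  agg=9, idx=4, n=3
  agg=9, idx=5, n=2
  agg=17, idx=6, n=8
  agg=17, idx=7, n=13

Final answer: 17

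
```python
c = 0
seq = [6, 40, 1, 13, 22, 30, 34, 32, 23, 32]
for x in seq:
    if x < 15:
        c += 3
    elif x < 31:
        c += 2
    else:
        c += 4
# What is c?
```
Trace:
  c=0
  c=3, x=6
  c=7, x=40
  c=10, x=1
  c=13, x=13
  c=15, x=22
  c=17, x=30
  c=21, x=34
  c=25, x=32
  c=27, x=23
  c=31, x=32

Final answer: 31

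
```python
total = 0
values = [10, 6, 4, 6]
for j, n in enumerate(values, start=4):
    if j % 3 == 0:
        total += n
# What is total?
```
Trace:
  total=0
  total=0, j=4, n=10
  total=0, j=5, n=6
  total=4, j=6, n=4
  total=4, j=7, n=6

Final answer: 4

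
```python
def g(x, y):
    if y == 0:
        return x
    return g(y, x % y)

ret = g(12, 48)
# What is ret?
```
Call trace:
g(x=12, y=48)
  g(x=48, y=12)
    g(x=12, y=0)
    -> return 12
  -> return 12
-> return 12

Final answer: 12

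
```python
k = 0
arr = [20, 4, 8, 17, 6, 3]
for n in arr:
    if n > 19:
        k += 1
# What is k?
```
Trace:
  k=0
  k=1, n=20
  k=1, n=4
  k=1, n=8
  k=1, n=17
  k=1, n=6
  k=1, n=3

Final answer: 1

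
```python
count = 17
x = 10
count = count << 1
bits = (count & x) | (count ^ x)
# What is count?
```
Trace:
  count=17
  count=17, x=10
  count=34, x=10
  count=34, x=10, bits=42

Final answer: 34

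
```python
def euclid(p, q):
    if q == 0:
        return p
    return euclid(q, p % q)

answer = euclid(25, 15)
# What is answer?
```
Call trace:
euclid(p=25, q=15)
  euclid(p=15, q=10)
    euclid(p=10, q=5)
      euclid(p=5, q=0)
      -> return 5
    -> return 5
  -> return 5
-> return 5

Final answer: 5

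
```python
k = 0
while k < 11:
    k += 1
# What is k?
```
Trace:
  k=0
  k=1
  k=2
  k=3
  k=4
  k=5
  k=6
  k=7
  k=8
  k=9
  k=10
  k=11

Final answer: 11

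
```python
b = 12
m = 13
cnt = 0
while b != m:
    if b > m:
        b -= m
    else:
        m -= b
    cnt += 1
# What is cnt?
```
Trace:
  b=12
  b=12, m=13
  b=12, m=13, cnt=0
  b=12, m=1, cnt=1
  b=11, m=1, cnt=2
  b=10, m=1, cnt=3
  b=9, m=1, cnt=4
  b=8, m=1, cnt=5
  b=7, m=1, cnt=6
  b=6, m=1, cnt=7
  b=5, m=1, cnt=8
  b=4, m=1, cnt=9
  b=3, m=1, cnt=10
  b=2, m=1, cnt=11
  b=1, m=1, cnt=12

Final answer: 12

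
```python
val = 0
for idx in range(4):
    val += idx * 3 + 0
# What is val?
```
Trace:
  val=0
  val=0, idx=0
  val=3, idx=1
  val=9, idx=2
  val=18, idx=3

Final answer: 18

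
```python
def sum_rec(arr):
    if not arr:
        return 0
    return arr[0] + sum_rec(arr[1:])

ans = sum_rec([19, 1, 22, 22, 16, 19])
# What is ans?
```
Call trace:
sum_rec(arr=[19, 1, 22, 22, 16, 19])
  sum_rec(arr=[1, 22, 22, 16, 19])
    sum_rec(arr=[22, 22, 16, 19])
      sum_rec(arr=[22, 16, 19])
        sum_rec(arr=[16, 19])
          sum_rec(arr=[19])
            sum_rec(arr=[])
            -> return 0
          -> return 19
        -> return 35
      -> return 57
    -> return 79
  -> return 80
-> return 99

Final answer: 99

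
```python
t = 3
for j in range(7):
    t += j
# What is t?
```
Trace:
  t=3
  t=3, j=0
  t=4, j=1
  t=6, j=2
  t=9, j=3
  t=13, j=4
  t=18, j=5
  t=24, j=6

Final answer: 24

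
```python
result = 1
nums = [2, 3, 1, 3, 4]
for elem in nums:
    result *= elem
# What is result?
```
Trace:
  result=1
  result=2, elem=2
  result=6, elem=3
  result=6, elem=1
  result=18, elem=3
  result=72, elem=4

Final answer: 72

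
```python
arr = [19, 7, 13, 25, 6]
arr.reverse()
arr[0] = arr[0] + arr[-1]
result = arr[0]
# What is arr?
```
Trace:
  arr=[19, 7, 13, 25, 6]
  arr=[6, 25, 13, 7, 19]
  arr=[25, 25, 13, 7, 19]
  arr=[25, 25, 13, 7, 19], result=25

Final answer: [25, 25, 13, 7, 19]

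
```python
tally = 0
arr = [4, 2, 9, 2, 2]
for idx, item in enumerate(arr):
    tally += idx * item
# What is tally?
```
Trace:
  tally=0
  tally=0, idx=0, item=4
  tally=2, idx=1, item=2
  tally=20, idx=2, item=9
  tally=26, idx=3, item=2
  tally=34, idx=4, item=2

Final answer: 34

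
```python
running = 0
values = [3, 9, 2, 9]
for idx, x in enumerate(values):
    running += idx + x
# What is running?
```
Trace:
  running=0
  running=3, idx=0, x=3
  running=13, idx=1, x=9
  running=17, idx=2, x=2
  running=29, idx=3, x=9

Final answer: 29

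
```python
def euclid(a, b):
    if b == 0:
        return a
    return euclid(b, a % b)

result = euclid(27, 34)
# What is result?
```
Call trace:
euclid(a=27, b=34)
  euclid(a=34, b=27)
    euclid(a=27, b=7)
      euclid(a=7, b=6)
        euclid(a=6, b=1)
          euclid(a=1, b=0)
          -> return 1
        -> return 1
      -> return 1
    -> return 1
  -> return 1
-> return 1

Final answer: 1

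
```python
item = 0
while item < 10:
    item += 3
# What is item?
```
Trace:
  item=0
  item=3
  item=6
  item=9
  item=12

Final answer: 12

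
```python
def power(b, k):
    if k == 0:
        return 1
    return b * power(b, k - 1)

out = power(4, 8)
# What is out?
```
Call trace:
power(b=4, k=8)
  power(b=4, k=7)
    power(b=4, k=6)
      power(b=4, k=5)
        power(b=4, k=4)
          power(b=4, k=3)
            power(b=4, k=2)
              power(b=4, k=1)
                power(b=4, k=0)
                -> return 1
              -> return 4
            -> return 16
          -> return 64
        -> return 256
      -> return 1024
    -> return 4096
  -> return 16384
-> return 65536

Final answer: 65536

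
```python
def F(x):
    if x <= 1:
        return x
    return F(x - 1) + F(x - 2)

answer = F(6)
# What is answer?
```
Call trace (a repeated sub-call is expanded the first time; later identical calls just restate its return value):
F(x=6)
  F(x=5)
    F(x=4)
      F(x=3)
        F(x=2)
          F(x=1)
          -> return 1
          F(x=0)
          -> return 0
        -> return 1
        F(x=1)
        -> return 1
      -> return 2
      F(x=2) -> return 1  (same call as traced above)
    -> return 3
    F(x=3) -> return 2  (same call as traced above)
  -> return 5
  F(x=4) -> return 3  (same call as traced above)
-> return 8

Final answer: 8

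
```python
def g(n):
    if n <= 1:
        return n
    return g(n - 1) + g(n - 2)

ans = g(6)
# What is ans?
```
Call trace (a repeated sub-call is expanded the first time; later identical calls just restate its return value):
g(n=6)
  g(n=5)
    g(n=4)
      g(n=3)
        g(n=2)
          g(n=1)
          -> return 1
          g(n=0)
          -> return 0
        -> return 1
        g(n=1)
        -> return 1
      -> return 2
      g(n=2) -> return 1  (same call as traced above)
    -> return 3
    g(n=3) -> return 2  (same call as traced above)
  -> return 5
  g(n=4) -> return 3  (same call as traced above)
-> return 8

Final answer: 8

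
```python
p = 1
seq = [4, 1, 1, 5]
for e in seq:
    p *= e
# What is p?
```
Trace:
  p=1
  p=4, e=4
  p=4, e=1
  p=4, e=1
  p=20, e=5

Final answer: 20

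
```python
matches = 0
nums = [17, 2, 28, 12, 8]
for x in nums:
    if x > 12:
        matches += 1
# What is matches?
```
Trace:
  matches=0
  matches=1, x=17
  matches=1, x=2
  matches=2, x=28
  matches=2, x=12
  matches=2, x=8

Final answer: 2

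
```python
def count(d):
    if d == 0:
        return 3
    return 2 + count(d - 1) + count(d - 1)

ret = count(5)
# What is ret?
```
Call trace (a repeated sub-call is expanded the first time; later identical calls just restate its return value):
count(d=5)
  count(d=4)
    count(d=3)
      count(d=2)
        count(d=1)
          count(d=0)
          -> return 3
          count(d=0)
          -> return 3
        -> return 8
        count(d=1) -> return 8  (same call as traced above)
      -> return 18
      count(d=2) -> return 18  (same call as traced above)
    -> return 38
    count(d=3) -> return 38  (same call as traced above)
  -> return 78
  count(d=4) -> return 78  (same call as traced above)
-> return 158

Final answer: 158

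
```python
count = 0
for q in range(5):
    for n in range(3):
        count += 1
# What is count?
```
Trace:
  count=0
  count=1, q=0, n=0
  count=2, q=0, n=1
  count=3, q=0, n=2
  count=4, q=1, n=0
  count=5, q=1, n=1
  count=6, q=1, n=2
  count=7, q=2, n=0
  count=8, q=2, n=1
  count=9, q=2, n=2
  count=10, q=3, n=0
  count=11, q=3, n=1
  count=12, q=3, n=2
  count=13, q=4, n=0
  count=14, q=4, n=1
  count=15, q=4, n=2

Final answer: 15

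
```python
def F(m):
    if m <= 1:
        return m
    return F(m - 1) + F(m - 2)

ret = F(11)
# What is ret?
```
Call trace (a repeated sub-call is expanded the first time; later identical calls just restate its return value):
F(m=11)
  F(m=10)
    F(m=9)
      F(m=8)
        F(m=7)
          F(m=6)
            F(m=5)
              F(m=4)
                F(m=3)
                  F(m=2)
                    F(m=1)
                    -> return 1
                    F(m=0)
                    -> return 0
                  -> return 1
                  F(m=1)
                  -> return 1
                -> return 2
                F(m=2) -> return 1  (same call as traced above)
              -> return 3
              F(m=3) -> return 2  (same call as traced above)
            -> return 5
            F(m=4) -> return 3  (same call as traced above)
          -> return 8
          F(m=5) -> return 5  (same call as traced above)
        -> return 13
        F(m=6) -> return 8  (same call as traced above)
      -> return 21
      F(m=7) -> return 13  (same call as traced above)
    -> return 34
    F(m=8) -> return 21  (same call as traced above)
  -> return 55
  F(m=9) -> return 34  (same call as traced above)
-> return 89

Final answer: 89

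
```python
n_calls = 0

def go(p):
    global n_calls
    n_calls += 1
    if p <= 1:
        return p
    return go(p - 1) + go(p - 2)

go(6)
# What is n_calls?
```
Call trace (a repeated sub-call is expanded the first time; later identical calls just restate its return value):
go(p=6)
  go(p=5)
    go(p=4)
      go(p=3)
        go(p=2)
          go(p=1)
          -> return 1
          go(p=0)
          -> return 0
        -> return 1
        go(p=1)
        -> return 1
      -> return 2
      go(p=2) -> return 1  (same call as traced above)
    -> return 3
    go(p=3) -> return 2  (same call as traced above)
  -> return 5
  go(p=4) -> return 3  (same call as traced above)
-> return 8

n_calls is incremented once per call, so count the calls in each subtree. Let C(p) = number of calls made by go(p).
C(0) = C(1) = 1 (base case, no recursion); C(p) = 1 + C(p - 1) + C(p - 2) otherwise.
C(2) = 1 + C(1) + C(0) = 1 + 1 + 1 = 3
C(3) = 1 + C(2) + C(1) = 1 + 3 + 1 = 5
C(4) = 1 + C(3) + C(2) = 1 + 5 + 3 = 9
C(5) = 1 + C(4) + C(3) = 1 + 9 + 5 = 15
C(6) = 1 + C(5) + C(4) = 1 + 15 + 9 = 25
n_calls = C(6) = 25

Final answer: 25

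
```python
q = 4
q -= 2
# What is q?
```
Trace:
  q=4
  q=2

Final answer: 2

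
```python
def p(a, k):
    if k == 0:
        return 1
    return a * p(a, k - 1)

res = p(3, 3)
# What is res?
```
Call trace:
p(a=3, k=3)
  p(a=3, k=2)
    p(a=3, k=1)
      p(a=3, k=0)
      -> return 1
    -> return 3
  -> return 9
-> return 27

Final answer: 27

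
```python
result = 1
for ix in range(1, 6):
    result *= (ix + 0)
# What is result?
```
Trace:
  result=1
  result=1, ix=1
  result=2, ix=2
  result=6, ix=3
  result=24, ix=4
  result=120, ix=5

Final answer: 120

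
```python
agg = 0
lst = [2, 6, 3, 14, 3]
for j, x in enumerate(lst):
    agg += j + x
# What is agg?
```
Trace:
  agg=0
  agg=2, j=0, x=2
  agg=9, j=1, x=6
  agg=14, j=2, x=3
  agg=31, j=3, x=14
  agg=38, j=4, x=3

Final answer: 38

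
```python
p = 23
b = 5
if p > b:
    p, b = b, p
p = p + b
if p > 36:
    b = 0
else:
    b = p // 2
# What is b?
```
Trace:
  p=23
  p=23, b=5
  p=5, b=23
  p=28, b=23
  p=28, b=14

Final answer: 14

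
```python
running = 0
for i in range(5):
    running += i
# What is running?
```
Trace:
  running=0
  running=0, i=0
  running=1, i=1
  running=3, i=2
  running=6, i=3
  running=10, i=4

Final answer: 10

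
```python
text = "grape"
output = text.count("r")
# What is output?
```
Trace:
  text='grape'
  text='grape', output=1

Final answer: 1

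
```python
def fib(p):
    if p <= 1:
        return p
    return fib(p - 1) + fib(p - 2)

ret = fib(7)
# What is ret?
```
Call trace (a repeated sub-call is expanded the first time; later identical calls just restate its return value):
fib(p=7)
  fib(p=6)
    fib(p=5)
      fib(p=4)
        fib(p=3)
          fib(p=2)
            fib(p=1)
            -> return 1
            fib(p=0)
            -> return 0
          -> return 1
          fib(p=1)
          -> return 1
        -> return 2
        fib(p=2) -> return 1  (same call as traced above)
      -> return 3
      fib(p=3) -> return 2  (same call as traced above)
    -> return 5
    fib(p=4) -> return 3  (same call as traced above)
  -> return 8
  fib(p=5) -> return 5  (same call as traced above)
-> return 13

Final answer: 13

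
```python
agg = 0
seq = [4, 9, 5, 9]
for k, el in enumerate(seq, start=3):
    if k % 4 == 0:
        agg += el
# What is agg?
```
Trace:
  agg=0
  agg=0, k=3, el=4
  agg=9, k=4, el=9
  agg=9, k=5, el=5
  agg=9, k=6, el=9

Final answer: 9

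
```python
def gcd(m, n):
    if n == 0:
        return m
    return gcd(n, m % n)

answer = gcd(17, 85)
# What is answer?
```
Call trace:
gcd(m=17, n=85)
  gcd(m=85, n=17)
    gcd(m=17, n=0)
    -> return 17
  -> return 17
-> return 17

Final answer: 17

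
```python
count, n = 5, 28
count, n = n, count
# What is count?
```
Trace:
  count=5, n=28
  count=28, n=5

Final answer: 28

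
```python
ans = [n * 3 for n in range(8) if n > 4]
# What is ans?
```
Trace:
  n=0
  n=1
  n=2
  n=3
  n=4
  n=5
  n=6
  n=7
  ans=[15, 18, 21]

Final answer: [15, 18, 21]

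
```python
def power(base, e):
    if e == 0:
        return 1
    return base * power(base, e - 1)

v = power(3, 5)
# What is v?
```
Call trace:
power(base=3, e=5)
  power(base=3, e=4)
    power(base=3, e=3)
      power(base=3, e=2)
        power(base=3, e=1)
          power(base=3, e=0)
          -> return 1
        -> return 3
      -> return 9
    -> return 27
  -> return 81
-> return 243

Final answer: 243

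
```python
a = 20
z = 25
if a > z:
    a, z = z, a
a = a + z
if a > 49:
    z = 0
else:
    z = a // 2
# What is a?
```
Trace:
  a=20
  a=20, z=25
  a=20, z=25
  a=45, z=25
  a=45, z=22

Final answer: 45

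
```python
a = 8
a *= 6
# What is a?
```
Trace:
  a=8
  a=48

Final answer: 48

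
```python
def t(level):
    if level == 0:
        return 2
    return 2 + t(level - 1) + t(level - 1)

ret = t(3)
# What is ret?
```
Call trace (a repeated sub-call is expanded the first time; later identical calls just restate its return value):
t(level=3)
  t(level=2)
    t(level=1)
      t(level=0)
      -> return 2
      t(level=0)
      -> return 2
    -> return 6
    t(level=1) -> return 6  (same call as traced above)
  -> return 14
  t(level=2) -> return 14  (same call as traced above)
-> return 30

Final answer: 30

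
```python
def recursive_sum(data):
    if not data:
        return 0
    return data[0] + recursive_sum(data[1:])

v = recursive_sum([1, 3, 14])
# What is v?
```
Call trace:
recursive_sum(data=[1, 3, 14])
  recursive_sum(data=[3, 14])
    recursive_sum(data=[14])
      recursive_sum(data=[])
      -> return 0
    -> return 14
  -> return 17
-> return 18

Final answer: 18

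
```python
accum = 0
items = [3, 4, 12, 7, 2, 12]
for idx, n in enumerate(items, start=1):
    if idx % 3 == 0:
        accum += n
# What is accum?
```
Trace:
  accum=0
  accum=0, idx=1, n=3
  accum=0, idx=2, n=4
  accum=12, idx=3, n=12
  accum=12, idx=4, n=7
  accum=12, idx=5, n=2
  accum=24, idx=6, n=12

Final answer: 24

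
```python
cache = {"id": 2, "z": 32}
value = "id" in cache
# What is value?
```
Trace:
  cache={'id': 2, 'z': 32}
  cache={'id': 2, 'z': 32}, value=True

Final answer: True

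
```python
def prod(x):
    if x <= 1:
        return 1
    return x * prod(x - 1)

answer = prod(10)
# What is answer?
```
Call trace:
prod(x=10)
  prod(x=9)
    prod(x=8)
      prod(x=7)
        prod(x=6)
          prod(x=5)
            prod(x=4)
              prod(x=3)
                prod(x=2)
                  prod(x=1)
                  -> return 1
                -> return 2
              -> return 6
            -> return 24
          -> return 120
        -> return 720
      -> return 5040
    -> return 40320
  -> return 362880
-> return 3628800

Final answer: 3628800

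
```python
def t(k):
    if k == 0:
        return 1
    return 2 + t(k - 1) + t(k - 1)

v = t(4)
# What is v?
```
Call trace (a repeated sub-call is expanded the first time; later identical calls just restate its return value):
t(k=4)
  t(k=3)
    t(k=2)
      t(k=1)
        t(k=0)
        -> return 1
        t(k=0)
        -> return 1
      -> return 4
      t(k=1) -> return 4  (same call as traced above)
    -> return 10
    t(k=2) -> return 10  (same call as traced above)
  -> return 22
  t(k=3) -> return 22  (same call as traced above)
-> return 46

Final answer: 46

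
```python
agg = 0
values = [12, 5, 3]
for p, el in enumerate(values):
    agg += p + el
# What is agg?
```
Trace:
  agg=0
  agg=12, p=0, el=12
  agg=18, p=1, el=5
  agg=23, p=2, el=3

Final answer: 23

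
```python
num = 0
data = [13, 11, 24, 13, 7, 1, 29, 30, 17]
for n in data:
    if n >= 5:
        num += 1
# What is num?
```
Trace:
  num=0
  num=1, n=13
  num=2, n=11
  num=3, n=24
  num=4, n=13
  num=5, n=7
  num=5, n=1
  num=6, n=29
  num=7, n=30
  num=8, n=17

Final answer: 8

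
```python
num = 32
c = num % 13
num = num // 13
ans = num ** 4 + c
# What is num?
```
Trace:
  num=32
  num=32, c=6
  num=2, c=6
  num=2, c=6, ans=22

Final answer: 2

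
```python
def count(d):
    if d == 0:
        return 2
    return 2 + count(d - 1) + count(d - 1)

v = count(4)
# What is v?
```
Call trace (a repeated sub-call is expanded the first time; later identical calls just restate its return value):
count(d=4)
  count(d=3)
    count(d=2)
      count(d=1)
        count(d=0)
        -> return 2
        count(d=0)
        -> return 2
      -> return 6
      count(d=1) -> return 6  (same call as traced above)
    -> return 14
    count(d=2) -> return 14  (same call as traced above)
  -> return 30
  count(d=3) -> return 30  (same call as traced above)
-> return 62

Final answer: 62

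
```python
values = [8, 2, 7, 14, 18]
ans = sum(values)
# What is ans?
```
Trace:
  values=[8, 2, 7, 14, 18]
  values=[8, 2, 7, 14, 18], ans=49

Final answer: 49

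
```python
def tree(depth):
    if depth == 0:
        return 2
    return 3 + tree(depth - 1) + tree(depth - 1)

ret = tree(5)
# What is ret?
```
Call trace (a repeated sub-call is expanded the first time; later identical calls just restate its return value):
tree(depth=5)
  tree(depth=4)
    tree(depth=3)
      tree(depth=2)
        tree(depth=1)
          tree(depth=0)
          -> return 2
          tree(depth=0)
          -> return 2
        -> return 7
        tree(depth=1) -> return 7  (same call as traced above)
      -> return 17
      tree(depth=2) -> return 17  (same call as traced above)
    -> return 37
    tree(depth=3) -> return 37  (same call as traced above)
  -> return 77
  tree(depth=4) -> return 77  (same call as traced above)
-> return 157

Final answer: 157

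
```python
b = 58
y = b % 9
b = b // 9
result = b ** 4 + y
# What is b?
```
Trace:
  b=58
  b=58, y=4
  b=6, y=4
  b=6, y=4, result=1300

Final answer: 6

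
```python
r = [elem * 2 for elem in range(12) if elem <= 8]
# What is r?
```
Trace:
  elem=0
  elem=1
  elem=2
  elem=3
  elem=4
  elem=5
  elem=6
  elem=7
  elem=8
  elem=9
  elem=10
  elem=11
  r=[0, 2, 4, 6, 8, 10, 12, 14, 16]

Final answer: [0, 2, 4, 6, 8, 10, 12, 14, 16]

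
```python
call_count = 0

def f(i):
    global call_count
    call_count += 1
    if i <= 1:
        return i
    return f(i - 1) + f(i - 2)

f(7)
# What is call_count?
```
Call trace (a repeated sub-call is expanded the first time; later identical calls just restate its return value):
f(i=7)
  f(i=6)
    f(i=5)
      f(i=4)
        f(i=3)
          f(i=2)
            f(i=1)
            -> return 1
            f(i=0)
            -> return 0
          -> return 1
          f(i=1)
          -> return 1
        -> return 2
        f(i=2) -> return 1  (same call as traced above)
      -> return 3
      f(i=3) -> return 2  (same call as traced above)
    -> return 5
    f(i=4) -> return 3  (same call as traced above)
  -> return 8
  f(i=5) -> return 5  (same call as traced above)
-> return 13

call_count is incremented once per call, so count the calls in each subtree. Let C(i) = number of calls made by f(i).
C(0) = C(1) = 1 (base case, no recursion); C(i) = 1 + C(i - 1) + C(i - 2) otherwise.
C(2) = 1 + C(1) + C(0) = 1 + 1 + 1 = 3
C(3) = 1 + C(2) + C(1) = 1 + 3 + 1 = 5
C(4) = 1 + C(3) + C(2) = 1 + 5 + 3 = 9
C(5) = 1 + C(4) + C(3) = 1 + 9 + 5 = 15
C(6) = 1 + C(5) + C(4) = 1 + 15 + 9 = 25
C(7) = 1 + C(6) + C(5) = 1 + 25 + 15 = 41
call_count = C(7) = 41

Final answer: 41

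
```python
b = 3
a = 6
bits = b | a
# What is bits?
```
Trace:
  b=3
  b=3, a=6
  b=3, a=6, bits=7

Final answer: 7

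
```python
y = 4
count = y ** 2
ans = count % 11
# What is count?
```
Trace:
  y=4
  y=4, count=16
  y=4, count=16, ans=5

Final answer: 16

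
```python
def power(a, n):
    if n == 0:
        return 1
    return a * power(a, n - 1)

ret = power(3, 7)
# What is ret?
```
Call trace:
power(a=3, n=7)
  power(a=3, n=6)
    power(a=3, n=5)
      power(a=3, n=4)
        power(a=3, n=3)
          power(a=3, n=2)
            power(a=3, n=1)
              power(a=3, n=0)
              -> return 1
            -> return 3
          -> return 9
        -> return 27
      -> return 81
    -> return 243
  -> return 729
-> return 2187

Final answer: 2187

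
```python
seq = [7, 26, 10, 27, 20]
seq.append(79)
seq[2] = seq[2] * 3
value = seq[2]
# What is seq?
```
Trace:
  seq=[7, 26, 10, 27, 20]
  seq=[7, 26, 10, 27, 20, 79]
  seq=[7, 26, 30, 27, 20, 79]
  seq=[7, 26, 30, 27, 20, 79], value=30

Final answer: [7, 26, 30, 27, 20, 79]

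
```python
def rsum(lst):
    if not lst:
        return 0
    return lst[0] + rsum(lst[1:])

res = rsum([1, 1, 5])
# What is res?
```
Call trace:
rsum(lst=[1, 1, 5])
  rsum(lst=[1, 5])
    rsum(lst=[5])
      rsum(lst=[])
      -> return 0
    -> return 5
  -> return 6
-> return 7

Final answer: 7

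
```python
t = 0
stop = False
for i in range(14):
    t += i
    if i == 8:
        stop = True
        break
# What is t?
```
Trace:
  t=0
  t=0, stop=False
  t=0, stop=False, i=0
  t=1, stop=False, i=1
  t=3, stop=False, i=2
  t=6, stop=False, i=3
  t=10, stop=False, i=4
  t=15, stop=False, i=5
  t=21, stop=False, i=6
  t=28, stop=False, i=7
  t=36, stop=True, i=8

Final answer: 36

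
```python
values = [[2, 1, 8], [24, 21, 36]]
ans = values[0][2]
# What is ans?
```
Trace:
  values=[[2, 1, 8], [24, 21, 36]]
  values=[[2, 1, 8], [24, 21, 36]], ans=8

Final answer: 8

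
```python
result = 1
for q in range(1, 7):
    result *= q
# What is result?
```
Trace:
  result=1
  result=1, q=1
  result=2, q=2
  result=6, q=3
  result=24, q=4
  result=120, q=5
  result=720, q=6

Final answer: 720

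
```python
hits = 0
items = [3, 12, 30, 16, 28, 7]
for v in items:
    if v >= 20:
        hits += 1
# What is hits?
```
Trace:
  hits=0
  hits=0, v=3
  hits=0, v=12
  hits=1, v=30
  hits=1, v=16
  hits=2, v=28
  hits=2, v=7

Final answer: 2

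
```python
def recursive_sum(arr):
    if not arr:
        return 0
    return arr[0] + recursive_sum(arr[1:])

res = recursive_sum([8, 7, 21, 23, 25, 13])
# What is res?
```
Call trace:
recursive_sum(arr=[8, 7, 21, 23, 25, 13])
  recursive_sum(arr=[7, 21, 23, 25, 13])
    recursive_sum(arr=[21, 23, 25, 13])
      recursive_sum(arr=[23, 25, 13])
        recursive_sum(arr=[25, 13])
          recursive_sum(arr=[13])
            recursive_sum(arr=[])
            -> return 0
          -> return 13
        -> return 38
      -> return 61
    -> return 82
  -> return 89
-> return 97

Final answer: 97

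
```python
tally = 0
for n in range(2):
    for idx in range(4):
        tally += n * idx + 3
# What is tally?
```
Trace:
  tally=0
  tally=3, n=0, idx=0
  tally=6, n=0, idx=1
  tally=9, n=0, idx=2
  tally=12, n=0, idx=3
  tally=15, n=1, idx=0
  tally=19, n=1, idx=1
  tally=24, n=1, idx=2
  tally=30, n=1, idx=3

Final answer: 30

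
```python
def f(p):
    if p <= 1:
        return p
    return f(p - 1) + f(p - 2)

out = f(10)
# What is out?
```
Call trace (a repeated sub-call is expanded the first time; later identical calls just restate its return value):
f(p=10)
  f(p=9)
    f(p=8)
      f(p=7)
        f(p=6)
          f(p=5)
            f(p=4)
              f(p=3)
                f(p=2)
                  f(p=1)
                  -> return 1
                  f(p=0)
                  -> return 0
                -> return 1
                f(p=1)
                -> return 1
              -> return 2
              f(p=2) -> return 1  (same call as traced above)
            -> return 3
            f(p=3) -> return 2  (same call as traced above)
          -> return 5
          f(p=4) -> return 3  (same call as traced above)
        -> return 8
        f(p=5) -> return 5  (same call as traced above)
      -> return 13
      f(p=6) -> return 8  (same call as traced above)
    -> return 21
    f(p=7) -> return 13  (same call as traced above)
  -> return 34
  f(p=8) -> return 21  (same call as traced above)
-> return 55

Final answer: 55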